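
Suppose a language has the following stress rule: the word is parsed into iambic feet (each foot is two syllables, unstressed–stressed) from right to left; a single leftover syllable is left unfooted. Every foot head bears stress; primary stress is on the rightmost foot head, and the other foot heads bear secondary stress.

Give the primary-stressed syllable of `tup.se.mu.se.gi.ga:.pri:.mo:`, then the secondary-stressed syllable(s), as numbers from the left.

Parse right to left into iambic (σˈσ) feet: (tup.ˈse) (mu.ˈse) (gi.ˈga:) (pri:.ˈmo:).
Foot heads (stressed positions): 2, 4, 6, 8.
End Rule Rightmost: primary stress on the rightmost head = syllable 8.
Secondary stress on 2, 4, 6: tup.ˌse.mu.ˌse.gi.ˌga:.pri:.ˈmo:.

primary 8, secondary 2, 4, 6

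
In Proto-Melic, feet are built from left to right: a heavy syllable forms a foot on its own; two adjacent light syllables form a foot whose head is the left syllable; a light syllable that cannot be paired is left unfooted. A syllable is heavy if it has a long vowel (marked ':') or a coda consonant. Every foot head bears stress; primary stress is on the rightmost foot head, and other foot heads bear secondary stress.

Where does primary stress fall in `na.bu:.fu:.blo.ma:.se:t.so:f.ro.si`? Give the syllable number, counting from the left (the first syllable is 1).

8

Weights: 1 na L, 2 bu: H, 3 fu: H, 4 blo L, 5 ma: H, 6 se:t H, 7 so:f H, 8 ro L, 9 si L.
Parse left to right (heavy = foot alone; LL = one foot; stranded L unfooted): na (ˈbu:) (ˈfu:) blo (ˈma:) (ˈse:t) (ˈso:f) (ˈro.si).
Foot heads: 2, 3, 5, 6, 7, 8.
Primary stress on the rightmost head = syllable 8.
Primary stress: syllable 8 → na.bu:.fu:.blo.ma:.se:t.so:f.ˈro.si.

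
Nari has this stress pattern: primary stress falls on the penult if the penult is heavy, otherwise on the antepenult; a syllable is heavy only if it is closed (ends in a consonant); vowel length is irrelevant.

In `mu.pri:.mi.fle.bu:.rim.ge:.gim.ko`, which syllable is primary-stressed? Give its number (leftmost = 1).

8

Weights: 7 ge: L, 8 gim H, 9 ko L.
The penult (syllable 8, gim) is heavy, so it takes stress.
Primary stress: syllable 8 → mu.pri:.mi.fle.bu:.rim.ge:.ˈgim.ko.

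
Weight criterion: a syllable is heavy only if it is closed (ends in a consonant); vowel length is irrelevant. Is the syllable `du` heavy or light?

light

`du`: short vowel, open (no coda). Open (no coda) → light.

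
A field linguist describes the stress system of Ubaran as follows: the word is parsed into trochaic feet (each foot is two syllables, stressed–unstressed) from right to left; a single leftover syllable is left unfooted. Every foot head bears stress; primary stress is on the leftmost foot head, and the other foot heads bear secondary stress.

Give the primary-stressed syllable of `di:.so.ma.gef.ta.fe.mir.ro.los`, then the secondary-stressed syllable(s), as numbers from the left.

Parse right to left into trochaic (ˈσσ) feet: di: (ˈso.ma) (ˈgef.ta) (ˈfe.mir) (ˈro.los). Syllable 1 is left unfooted.
Foot heads (stressed positions): 2, 4, 6, 8.
End Rule Leftmost: primary stress on the leftmost head = syllable 2.
Secondary stress on 4, 6, 8: di:.ˈso.ma.ˌgef.ta.ˌfe.mir.ˌro.los.

primary 2, secondary 4, 6, 8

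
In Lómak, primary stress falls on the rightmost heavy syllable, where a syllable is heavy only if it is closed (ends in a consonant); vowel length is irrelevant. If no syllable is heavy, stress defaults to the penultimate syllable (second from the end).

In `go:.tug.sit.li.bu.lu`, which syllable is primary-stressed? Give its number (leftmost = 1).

Weights: 1 go: L, 2 tug H, 3 sit H, 4 li L, 5 bu L, 6 lu L.
Heavy syllables in the domain: 2, 3. The rightmost is syllable 3 (sit).
Primary stress: syllable 3 → go:.tug.ˈsit.li.bu.lu.

3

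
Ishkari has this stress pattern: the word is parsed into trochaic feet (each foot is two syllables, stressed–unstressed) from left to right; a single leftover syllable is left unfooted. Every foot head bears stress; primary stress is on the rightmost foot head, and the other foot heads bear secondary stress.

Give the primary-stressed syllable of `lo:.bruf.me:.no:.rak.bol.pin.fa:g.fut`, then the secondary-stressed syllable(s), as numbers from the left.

primary 7, secondary 1, 3, 5

Parse left to right into trochaic (ˈσσ) feet: (ˈlo:.bruf) (ˈme:.no:) (ˈrak.bol) (ˈpin.fa:g) fut. Syllable 9 is left unfooted.
Foot heads (stressed positions): 1, 3, 5, 7.
End Rule Rightmost: primary stress on the rightmost head = syllable 7.
Secondary stress on 1, 3, 5: ˌlo:.bruf.ˌme:.no:.ˌrak.bol.ˈpin.fa:g.fut.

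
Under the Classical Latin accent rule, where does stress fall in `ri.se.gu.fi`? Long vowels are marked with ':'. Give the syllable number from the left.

Classical Latin: stress the penult if heavy (long vowel or closed), else the antepenult.
Weights: 2 se L, 3 gu L, 4 fi L.
The penult (syllable 3, gu) is light, so stress falls on the antepenult (syllable 2, se).
Stress on syllable 2: ri.ˈse.gu.fi.

2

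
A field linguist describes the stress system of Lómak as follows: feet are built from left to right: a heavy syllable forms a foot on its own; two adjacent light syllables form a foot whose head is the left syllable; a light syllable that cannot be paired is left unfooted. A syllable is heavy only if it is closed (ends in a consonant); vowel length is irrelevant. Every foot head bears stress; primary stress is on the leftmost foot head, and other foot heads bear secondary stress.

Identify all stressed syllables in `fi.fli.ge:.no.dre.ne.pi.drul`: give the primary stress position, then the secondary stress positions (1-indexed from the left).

Weights: 1 fi L, 2 fli L, 3 ge: L, 4 no L, 5 dre L, 6 ne L, 7 pi L, 8 drul H.
Parse left to right (heavy = foot alone; LL = one foot; stranded L unfooted): (ˈfi.fli) (ˈge:.no) (ˈdre.ne) pi (ˈdrul).
Foot heads: 1, 3, 5, 8.
Primary stress on the leftmost head = syllable 1.
Secondary stress on 3, 5, 8: ˈfi.fli.ˌge:.no.ˌdre.ne.pi.ˌdrul.

primary 1, secondary 3, 5, 8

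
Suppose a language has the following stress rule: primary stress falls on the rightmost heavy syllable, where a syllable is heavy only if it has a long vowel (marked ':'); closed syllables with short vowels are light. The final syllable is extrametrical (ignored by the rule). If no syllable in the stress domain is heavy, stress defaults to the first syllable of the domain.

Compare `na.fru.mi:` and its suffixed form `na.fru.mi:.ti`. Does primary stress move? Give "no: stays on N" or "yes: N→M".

Base `na.fru.mi:` (3 syllables):
  The final syllable (3, mi:) is extrametrical; the stress domain is syllables 1–2.
  Weights: 1 na L, 2 fru L.
  No heavy syllable in the domain; default to the first syllable of the domain = syllable 1.
  → primary stress on syllable 1.
Suffixed `na.fru.mi:.ti` (4 syllables):
  The final syllable (4, ti) is extrametrical; the stress domain is syllables 1–3.
  Weights: 1 na L, 2 fru L, 3 mi: H.
  Heavy syllables in the domain: 3. The rightmost is syllable 3 (mi:).
  → primary stress on syllable 3.

yes: 1→3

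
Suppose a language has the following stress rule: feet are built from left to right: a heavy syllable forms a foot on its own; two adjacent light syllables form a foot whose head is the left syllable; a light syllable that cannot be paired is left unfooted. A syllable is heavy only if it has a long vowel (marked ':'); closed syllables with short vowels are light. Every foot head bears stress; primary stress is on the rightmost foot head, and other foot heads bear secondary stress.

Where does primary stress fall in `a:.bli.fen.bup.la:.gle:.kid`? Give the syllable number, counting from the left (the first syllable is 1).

6

Weights: 1 a: H, 2 bli L, 3 fen L, 4 bup L, 5 la: H, 6 gle: H, 7 kid L.
Parse left to right (heavy = foot alone; LL = one foot; stranded L unfooted): (ˈa:) (ˈbli.fen) bup (ˈla:) (ˈgle:) kid.
Foot heads: 1, 2, 5, 6.
Primary stress on the rightmost head = syllable 6.
Primary stress: syllable 6 → a:.bli.fen.bup.la:.ˈgle:.kid.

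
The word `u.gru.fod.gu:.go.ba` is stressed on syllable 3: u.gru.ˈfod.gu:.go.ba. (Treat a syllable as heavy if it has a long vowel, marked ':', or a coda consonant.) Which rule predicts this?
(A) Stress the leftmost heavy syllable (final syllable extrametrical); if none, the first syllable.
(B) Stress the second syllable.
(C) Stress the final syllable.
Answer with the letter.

A

Rule A → syllable 3 ✓.
Rule B → syllable 2 (observed: 3).
Rule C → syllable 6 (observed: 3).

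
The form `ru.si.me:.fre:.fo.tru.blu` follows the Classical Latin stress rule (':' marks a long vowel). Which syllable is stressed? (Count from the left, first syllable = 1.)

5

Classical Latin: stress the penult if heavy (long vowel or closed), else the antepenult.
Weights: 5 fo L, 6 tru L, 7 blu L.
The penult (syllable 6, tru) is light, so stress falls on the antepenult (syllable 5, fo).
Stress on syllable 5: ru.si.me:.fre:.ˈfo.tru.blu.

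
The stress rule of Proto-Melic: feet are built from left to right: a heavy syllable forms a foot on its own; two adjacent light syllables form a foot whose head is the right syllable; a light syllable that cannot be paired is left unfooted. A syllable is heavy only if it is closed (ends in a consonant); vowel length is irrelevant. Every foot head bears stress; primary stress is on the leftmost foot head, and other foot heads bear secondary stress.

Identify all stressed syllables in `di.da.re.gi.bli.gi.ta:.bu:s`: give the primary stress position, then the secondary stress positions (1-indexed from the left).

Weights: 1 di L, 2 da L, 3 re L, 4 gi L, 5 bli L, 6 gi L, 7 ta: L, 8 bu:s H.
Parse left to right (heavy = foot alone; LL = one foot; stranded L unfooted): (di.ˈda) (re.ˈgi) (bli.ˈgi) ta: (ˈbu:s).
Foot heads: 2, 4, 6, 8.
Primary stress on the leftmost head = syllable 2.
Secondary stress on 4, 6, 8: di.ˈda.re.ˌgi.bli.ˌgi.ta:.ˌbu:s.

primary 2, secondary 4, 6, 8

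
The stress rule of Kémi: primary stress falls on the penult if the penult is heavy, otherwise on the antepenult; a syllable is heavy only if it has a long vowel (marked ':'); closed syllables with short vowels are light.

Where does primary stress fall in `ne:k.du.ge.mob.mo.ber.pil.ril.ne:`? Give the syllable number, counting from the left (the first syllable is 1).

7

Weights: 7 pil L, 8 ril L, 9 ne: H.
The penult (syllable 8, ril) is light, so stress falls on the antepenult (syllable 7, pil).
Primary stress: syllable 7 → ne:k.du.ge.mob.mo.ber.ˈpil.ril.ne:.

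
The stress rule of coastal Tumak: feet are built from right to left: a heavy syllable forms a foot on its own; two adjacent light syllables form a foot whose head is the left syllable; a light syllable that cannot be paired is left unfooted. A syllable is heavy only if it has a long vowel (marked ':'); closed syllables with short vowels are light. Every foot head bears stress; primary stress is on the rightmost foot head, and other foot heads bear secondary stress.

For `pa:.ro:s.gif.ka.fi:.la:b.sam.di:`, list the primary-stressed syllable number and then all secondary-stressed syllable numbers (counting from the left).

Weights: 1 pa: H, 2 ro:s H, 3 gif L, 4 ka L, 5 fi: H, 6 la:b H, 7 sam L, 8 di: H.
Parse right to left (heavy = foot alone; LL = one foot; stranded L unfooted): (ˈpa:) (ˈro:s) (ˈgif.ka) (ˈfi:) (ˈla:b) sam (ˈdi:).
Foot heads: 1, 2, 3, 5, 6, 8.
Primary stress on the rightmost head = syllable 8.
Secondary stress on 1, 2, 3, 5, 6: ˌpa:.ˌro:s.ˌgif.ka.ˌfi:.ˌla:b.sam.ˈdi:.

primary 8, secondary 1, 2, 3, 5, 6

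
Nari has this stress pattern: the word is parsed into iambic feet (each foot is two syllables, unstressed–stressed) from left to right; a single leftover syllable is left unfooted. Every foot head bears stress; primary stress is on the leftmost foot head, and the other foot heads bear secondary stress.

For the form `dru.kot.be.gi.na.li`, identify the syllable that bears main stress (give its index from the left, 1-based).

2

Parse left to right into iambic (σˈσ) feet: (dru.ˈkot) (be.ˈgi) (na.ˈli).
Foot heads (stressed positions): 2, 4, 6.
End Rule Leftmost: primary stress on the leftmost head = syllable 2.
Primary stress: syllable 2 → dru.ˈkot.be.gi.na.li.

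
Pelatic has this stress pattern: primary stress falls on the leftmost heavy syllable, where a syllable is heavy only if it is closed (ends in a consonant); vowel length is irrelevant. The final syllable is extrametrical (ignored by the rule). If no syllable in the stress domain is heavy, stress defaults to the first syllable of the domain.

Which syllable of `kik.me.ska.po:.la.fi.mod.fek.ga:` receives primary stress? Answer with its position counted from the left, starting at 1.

The final syllable (9, ga:) is extrametrical; the stress domain is syllables 1–8.
Weights: 1 kik H, 2 me L, 3 ska L, 4 po: L, 5 la L, 6 fi L, 7 mod H, 8 fek H.
Heavy syllables in the domain: 1, 7, 8. The leftmost is syllable 1 (kik).
Primary stress: syllable 1 → ˈkik.me.ska.po:.la.fi.mod.fek.ga:.

1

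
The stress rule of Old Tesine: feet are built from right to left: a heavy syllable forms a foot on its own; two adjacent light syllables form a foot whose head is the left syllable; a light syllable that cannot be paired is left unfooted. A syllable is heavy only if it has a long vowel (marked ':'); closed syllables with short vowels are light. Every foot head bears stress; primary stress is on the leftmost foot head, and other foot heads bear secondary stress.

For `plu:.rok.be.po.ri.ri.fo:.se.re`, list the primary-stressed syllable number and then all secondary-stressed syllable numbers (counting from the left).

primary 1, secondary 3, 5, 7, 8

Weights: 1 plu: H, 2 rok L, 3 be L, 4 po L, 5 ri L, 6 ri L, 7 fo: H, 8 se L, 9 re L.
Parse right to left (heavy = foot alone; LL = one foot; stranded L unfooted): (ˈplu:) rok (ˈbe.po) (ˈri.ri) (ˈfo:) (ˈse.re).
Foot heads: 1, 3, 5, 7, 8.
Primary stress on the leftmost head = syllable 1.
Secondary stress on 3, 5, 7, 8: ˈplu:.rok.ˌbe.po.ˌri.ri.ˌfo:.ˌse.re.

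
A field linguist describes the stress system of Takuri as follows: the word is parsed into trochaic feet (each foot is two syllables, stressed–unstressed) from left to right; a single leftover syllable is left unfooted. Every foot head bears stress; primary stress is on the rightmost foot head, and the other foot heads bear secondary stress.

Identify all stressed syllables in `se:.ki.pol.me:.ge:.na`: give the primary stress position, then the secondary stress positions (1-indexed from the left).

Parse left to right into trochaic (ˈσσ) feet: (ˈse:.ki) (ˈpol.me:) (ˈge:.na).
Foot heads (stressed positions): 1, 3, 5.
End Rule Rightmost: primary stress on the rightmost head = syllable 5.
Secondary stress on 1, 3: ˌse:.ki.ˌpol.me:.ˈge:.na.

primary 5, secondary 1, 3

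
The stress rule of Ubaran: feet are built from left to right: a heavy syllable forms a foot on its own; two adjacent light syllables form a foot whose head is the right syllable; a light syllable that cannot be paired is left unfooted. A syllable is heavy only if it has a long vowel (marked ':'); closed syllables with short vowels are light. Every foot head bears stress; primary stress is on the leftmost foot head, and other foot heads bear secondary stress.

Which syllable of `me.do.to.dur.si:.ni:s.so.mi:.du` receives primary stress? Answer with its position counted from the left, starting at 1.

2

Weights: 1 me L, 2 do L, 3 to L, 4 dur L, 5 si: H, 6 ni:s H, 7 so L, 8 mi: H, 9 du L.
Parse left to right (heavy = foot alone; LL = one foot; stranded L unfooted): (me.ˈdo) (to.ˈdur) (ˈsi:) (ˈni:s) so (ˈmi:) du.
Foot heads: 2, 4, 5, 6, 8.
Primary stress on the leftmost head = syllable 2.
Primary stress: syllable 2 → me.ˈdo.to.dur.si:.ni:s.so.mi:.du.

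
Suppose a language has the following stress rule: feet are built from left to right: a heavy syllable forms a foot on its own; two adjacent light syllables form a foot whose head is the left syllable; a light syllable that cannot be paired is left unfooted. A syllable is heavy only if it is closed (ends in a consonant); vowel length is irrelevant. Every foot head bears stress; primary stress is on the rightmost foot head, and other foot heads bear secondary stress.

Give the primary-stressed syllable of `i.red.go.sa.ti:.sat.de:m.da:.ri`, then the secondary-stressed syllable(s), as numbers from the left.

Weights: 1 i L, 2 red H, 3 go L, 4 sa L, 5 ti: L, 6 sat H, 7 de:m H, 8 da: L, 9 ri L.
Parse left to right (heavy = foot alone; LL = one foot; stranded L unfooted): i (ˈred) (ˈgo.sa) ti: (ˈsat) (ˈde:m) (ˈda:.ri).
Foot heads: 2, 3, 6, 7, 8.
Primary stress on the rightmost head = syllable 8.
Secondary stress on 2, 3, 6, 7: i.ˌred.ˌgo.sa.ti:.ˌsat.ˌde:m.ˈda:.ri.

primary 8, secondary 2, 3, 6, 7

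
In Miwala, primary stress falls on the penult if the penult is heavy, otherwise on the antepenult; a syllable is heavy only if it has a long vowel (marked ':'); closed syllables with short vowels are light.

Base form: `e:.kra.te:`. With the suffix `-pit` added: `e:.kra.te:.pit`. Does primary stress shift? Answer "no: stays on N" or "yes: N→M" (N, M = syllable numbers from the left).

Base `e:.kra.te:` (3 syllables):
  Weights: 1 e: H, 2 kra L, 3 te: H.
  The penult (syllable 2, kra) is light, so stress falls on the antepenult (syllable 1, e:).
  → primary stress on syllable 1.
Suffixed `e:.kra.te:.pit` (4 syllables):
  Weights: 2 kra L, 3 te: H, 4 pit L.
  The penult (syllable 3, te:) is heavy, so it takes stress.
  → primary stress on syllable 3.

yes: 1→3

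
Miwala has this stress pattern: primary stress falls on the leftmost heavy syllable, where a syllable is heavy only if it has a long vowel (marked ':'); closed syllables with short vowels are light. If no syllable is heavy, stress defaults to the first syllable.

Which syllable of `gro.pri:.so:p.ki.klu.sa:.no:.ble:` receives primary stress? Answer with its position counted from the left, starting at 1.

2

Weights: 1 gro L, 2 pri: H, 3 so:p H, 4 ki L, 5 klu L, 6 sa: H, 7 no: H, 8 ble: H.
Heavy syllables in the domain: 2, 3, 6, 7, 8. The leftmost is syllable 2 (pri:).
Primary stress: syllable 2 → gro.ˈpri:.so:p.ki.klu.sa:.no:.ble:.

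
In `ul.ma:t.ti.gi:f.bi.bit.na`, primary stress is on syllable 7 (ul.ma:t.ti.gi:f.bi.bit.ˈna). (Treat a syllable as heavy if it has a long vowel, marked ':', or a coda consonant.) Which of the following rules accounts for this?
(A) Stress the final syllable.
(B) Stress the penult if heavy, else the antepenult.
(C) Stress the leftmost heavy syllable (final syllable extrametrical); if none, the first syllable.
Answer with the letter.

A

Rule A → syllable 7 ✓.
Rule B → syllable 6 (observed: 7).
Rule C → syllable 1 (observed: 7).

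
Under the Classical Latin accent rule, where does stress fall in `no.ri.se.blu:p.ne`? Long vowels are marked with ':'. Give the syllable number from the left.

Classical Latin: stress the penult if heavy (long vowel or closed), else the antepenult.
Weights: 3 se L, 4 blu:p H, 5 ne L.
The penult (syllable 4, blu:p) is heavy, so it takes stress.
Stress on syllable 4: no.ri.se.ˈblu:p.ne.

4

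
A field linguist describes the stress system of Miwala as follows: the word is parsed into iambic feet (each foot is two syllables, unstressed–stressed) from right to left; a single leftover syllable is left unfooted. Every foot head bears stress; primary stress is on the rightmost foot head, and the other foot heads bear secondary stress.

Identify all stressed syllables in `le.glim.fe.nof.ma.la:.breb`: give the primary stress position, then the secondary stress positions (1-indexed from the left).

Parse right to left into iambic (σˈσ) feet: le (glim.ˈfe) (nof.ˈma) (la:.ˈbreb). Syllable 1 is left unfooted.
Foot heads (stressed positions): 3, 5, 7.
End Rule Rightmost: primary stress on the rightmost head = syllable 7.
Secondary stress on 3, 5: le.glim.ˌfe.nof.ˌma.la:.ˈbreb.

primary 7, secondary 3, 5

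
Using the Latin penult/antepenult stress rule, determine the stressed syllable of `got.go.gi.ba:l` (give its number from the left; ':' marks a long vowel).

Classical Latin: stress the penult if heavy (long vowel or closed), else the antepenult.
Weights: 2 go L, 3 gi L, 4 ba:l H.
The penult (syllable 3, gi) is light, so stress falls on the antepenult (syllable 2, go).
Stress on syllable 2: got.ˈgo.gi.ba:l.

2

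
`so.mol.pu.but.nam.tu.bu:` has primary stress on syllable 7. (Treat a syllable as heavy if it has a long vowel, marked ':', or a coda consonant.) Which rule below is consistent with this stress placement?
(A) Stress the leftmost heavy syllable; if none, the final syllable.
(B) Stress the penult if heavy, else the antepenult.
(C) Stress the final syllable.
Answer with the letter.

C

Rule A → syllable 2 (observed: 7).
Rule B → syllable 5 (observed: 7).
Rule C → syllable 7 ✓.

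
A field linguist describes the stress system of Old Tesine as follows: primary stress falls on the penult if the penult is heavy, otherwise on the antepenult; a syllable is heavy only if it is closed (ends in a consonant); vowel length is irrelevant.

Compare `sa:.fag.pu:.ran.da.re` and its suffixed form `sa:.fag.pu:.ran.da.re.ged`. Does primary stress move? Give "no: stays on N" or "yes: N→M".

Base `sa:.fag.pu:.ran.da.re` (6 syllables):
  Weights: 4 ran H, 5 da L, 6 re L.
  The penult (syllable 5, da) is light, so stress falls on the antepenult (syllable 4, ran).
  → primary stress on syllable 4.
Suffixed `sa:.fag.pu:.ran.da.re.ged` (7 syllables):
  Weights: 5 da L, 6 re L, 7 ged H.
  The penult (syllable 6, re) is light, so stress falls on the antepenult (syllable 5, da).
  → primary stress on syllable 5.

yes: 4→5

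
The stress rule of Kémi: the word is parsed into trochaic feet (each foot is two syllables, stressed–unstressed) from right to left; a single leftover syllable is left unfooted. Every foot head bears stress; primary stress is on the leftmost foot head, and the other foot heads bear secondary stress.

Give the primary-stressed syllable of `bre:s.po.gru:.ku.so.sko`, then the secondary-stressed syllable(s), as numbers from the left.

Parse right to left into trochaic (ˈσσ) feet: (ˈbre:s.po) (ˈgru:.ku) (ˈso.sko).
Foot heads (stressed positions): 1, 3, 5.
End Rule Leftmost: primary stress on the leftmost head = syllable 1.
Secondary stress on 3, 5: ˈbre:s.po.ˌgru:.ku.ˌso.sko.

primary 1, secondary 3, 5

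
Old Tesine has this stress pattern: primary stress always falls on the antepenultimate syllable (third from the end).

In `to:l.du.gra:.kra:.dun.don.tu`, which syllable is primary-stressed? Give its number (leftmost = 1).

The word has 7 syllables; the antepenultimate syllable (third from the end) is syllable 5 (dun).
Primary stress: syllable 5 → to:l.du.gra:.kra:.ˈdun.don.tu.

5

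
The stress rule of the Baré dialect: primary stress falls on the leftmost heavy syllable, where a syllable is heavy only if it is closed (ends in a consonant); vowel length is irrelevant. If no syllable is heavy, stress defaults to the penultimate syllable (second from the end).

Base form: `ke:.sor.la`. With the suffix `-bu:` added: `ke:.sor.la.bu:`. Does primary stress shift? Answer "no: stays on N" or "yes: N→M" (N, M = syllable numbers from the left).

Base `ke:.sor.la` (3 syllables):
  Weights: 1 ke: L, 2 sor H, 3 la L.
  Heavy syllables in the domain: 2. The leftmost is syllable 2 (sor).
  → primary stress on syllable 2.
Suffixed `ke:.sor.la.bu:` (4 syllables):
  Weights: 1 ke: L, 2 sor H, 3 la L, 4 bu: L.
  Heavy syllables in the domain: 2. The leftmost is syllable 2 (sor).
  → primary stress on syllable 2.

no: stays on 2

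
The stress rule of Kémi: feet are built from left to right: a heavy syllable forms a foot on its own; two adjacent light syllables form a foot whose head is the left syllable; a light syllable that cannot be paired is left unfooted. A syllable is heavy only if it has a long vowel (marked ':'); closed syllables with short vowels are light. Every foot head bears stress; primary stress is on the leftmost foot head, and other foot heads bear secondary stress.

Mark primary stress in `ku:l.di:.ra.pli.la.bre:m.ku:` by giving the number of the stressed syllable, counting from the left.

1

Weights: 1 ku:l H, 2 di: H, 3 ra L, 4 pli L, 5 la L, 6 bre:m H, 7 ku: H.
Parse left to right (heavy = foot alone; LL = one foot; stranded L unfooted): (ˈku:l) (ˈdi:) (ˈra.pli) la (ˈbre:m) (ˈku:).
Foot heads: 1, 2, 3, 6, 7.
Primary stress on the leftmost head = syllable 1.
Primary stress: syllable 1 → ˈku:l.di:.ra.pli.la.bre:m.ku:.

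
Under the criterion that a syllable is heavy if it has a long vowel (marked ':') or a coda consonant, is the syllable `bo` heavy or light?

`bo`: short vowel, open (no coda). Short vowel, open → light.

light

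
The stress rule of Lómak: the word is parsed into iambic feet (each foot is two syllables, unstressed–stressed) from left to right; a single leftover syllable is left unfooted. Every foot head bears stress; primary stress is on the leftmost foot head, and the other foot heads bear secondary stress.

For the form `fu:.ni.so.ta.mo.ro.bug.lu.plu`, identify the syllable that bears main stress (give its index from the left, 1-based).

Parse left to right into iambic (σˈσ) feet: (fu:.ˈni) (so.ˈta) (mo.ˈro) (bug.ˈlu) plu. Syllable 9 is left unfooted.
Foot heads (stressed positions): 2, 4, 6, 8.
End Rule Leftmost: primary stress on the leftmost head = syllable 2.
Primary stress: syllable 2 → fu:.ˈni.so.ta.mo.ro.bug.lu.plu.

2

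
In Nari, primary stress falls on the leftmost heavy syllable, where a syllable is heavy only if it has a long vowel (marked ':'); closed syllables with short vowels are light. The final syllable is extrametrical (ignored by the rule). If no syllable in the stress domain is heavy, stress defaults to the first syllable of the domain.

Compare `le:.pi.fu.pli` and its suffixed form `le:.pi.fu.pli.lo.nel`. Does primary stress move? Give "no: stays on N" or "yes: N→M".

Base `le:.pi.fu.pli` (4 syllables):
  The final syllable (4, pli) is extrametrical; the stress domain is syllables 1–3.
  Weights: 1 le: H, 2 pi L, 3 fu L.
  Heavy syllables in the domain: 1. The leftmost is syllable 1 (le:).
  → primary stress on syllable 1.
Suffixed `le:.pi.fu.pli.lo.nel` (6 syllables):
  The final syllable (6, nel) is extrametrical; the stress domain is syllables 1–5.
  Weights: 1 le: H, 2 pi L, 3 fu L, 4 pli L, 5 lo L.
  Heavy syllables in the domain: 1. The leftmost is syllable 1 (le:).
  → primary stress on syllable 1.

no: stays on 1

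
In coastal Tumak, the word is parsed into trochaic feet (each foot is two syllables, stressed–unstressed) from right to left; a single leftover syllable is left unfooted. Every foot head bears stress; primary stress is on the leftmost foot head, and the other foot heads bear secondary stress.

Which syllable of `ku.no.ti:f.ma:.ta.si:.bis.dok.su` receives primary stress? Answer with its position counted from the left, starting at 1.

2

Parse right to left into trochaic (ˈσσ) feet: ku (ˈno.ti:f) (ˈma:.ta) (ˈsi:.bis) (ˈdok.su). Syllable 1 is left unfooted.
Foot heads (stressed positions): 2, 4, 6, 8.
End Rule Leftmost: primary stress on the leftmost head = syllable 2.
Primary stress: syllable 2 → ku.ˈno.ti:f.ma:.ta.si:.bis.dok.su.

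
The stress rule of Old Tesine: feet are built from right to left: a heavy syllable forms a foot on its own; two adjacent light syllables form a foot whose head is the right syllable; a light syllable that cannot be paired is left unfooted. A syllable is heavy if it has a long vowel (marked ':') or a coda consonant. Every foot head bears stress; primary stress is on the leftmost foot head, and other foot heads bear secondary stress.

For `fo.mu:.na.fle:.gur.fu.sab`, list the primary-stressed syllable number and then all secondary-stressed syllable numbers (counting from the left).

primary 2, secondary 4, 5, 7

Weights: 1 fo L, 2 mu: H, 3 na L, 4 fle: H, 5 gur H, 6 fu L, 7 sab H.
Parse right to left (heavy = foot alone; LL = one foot; stranded L unfooted): fo (ˈmu:) na (ˈfle:) (ˈgur) fu (ˈsab).
Foot heads: 2, 4, 5, 7.
Primary stress on the leftmost head = syllable 2.
Secondary stress on 4, 5, 7: fo.ˈmu:.na.ˌfle:.ˌgur.fu.ˌsab.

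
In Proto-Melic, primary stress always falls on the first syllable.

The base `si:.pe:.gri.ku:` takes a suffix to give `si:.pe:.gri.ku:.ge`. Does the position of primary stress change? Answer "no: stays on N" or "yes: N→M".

Base `si:.pe:.gri.ku:` (4 syllables):
  The word has 4 syllables; the first syllable is syllable 1 (si:).
  → primary stress on syllable 1.
Suffixed `si:.pe:.gri.ku:.ge` (5 syllables):
  The word has 5 syllables; the first syllable is syllable 1 (si:).
  → primary stress on syllable 1.

no: stays on 1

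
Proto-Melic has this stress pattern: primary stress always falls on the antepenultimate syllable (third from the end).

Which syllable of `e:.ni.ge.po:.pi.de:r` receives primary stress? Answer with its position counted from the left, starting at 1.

4

The word has 6 syllables; the antepenultimate syllable (third from the end) is syllable 4 (po:).
Primary stress: syllable 4 → e:.ni.ge.ˈpo:.pi.de:r.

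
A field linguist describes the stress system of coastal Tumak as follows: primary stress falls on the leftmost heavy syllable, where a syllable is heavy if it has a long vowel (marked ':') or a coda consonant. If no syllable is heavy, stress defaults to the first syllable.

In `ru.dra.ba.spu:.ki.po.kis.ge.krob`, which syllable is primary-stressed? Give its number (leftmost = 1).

4

Weights: 1 ru L, 2 dra L, 3 ba L, 4 spu: H, 5 ki L, 6 po L, 7 kis H, 8 ge L, 9 krob H.
Heavy syllables in the domain: 4, 7, 9. The leftmost is syllable 4 (spu:).
Primary stress: syllable 4 → ru.dra.ba.ˈspu:.ki.po.kis.ge.krob.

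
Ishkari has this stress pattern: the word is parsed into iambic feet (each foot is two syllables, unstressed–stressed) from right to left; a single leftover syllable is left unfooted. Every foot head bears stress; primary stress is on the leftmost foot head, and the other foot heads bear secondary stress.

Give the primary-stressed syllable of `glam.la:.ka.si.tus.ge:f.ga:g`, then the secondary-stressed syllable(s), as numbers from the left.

primary 3, secondary 5, 7

Parse right to left into iambic (σˈσ) feet: glam (la:.ˈka) (si.ˈtus) (ge:f.ˈga:g). Syllable 1 is left unfooted.
Foot heads (stressed positions): 3, 5, 7.
End Rule Leftmost: primary stress on the leftmost head = syllable 3.
Secondary stress on 5, 7: glam.la:.ˈka.si.ˌtus.ge:f.ˌga:g.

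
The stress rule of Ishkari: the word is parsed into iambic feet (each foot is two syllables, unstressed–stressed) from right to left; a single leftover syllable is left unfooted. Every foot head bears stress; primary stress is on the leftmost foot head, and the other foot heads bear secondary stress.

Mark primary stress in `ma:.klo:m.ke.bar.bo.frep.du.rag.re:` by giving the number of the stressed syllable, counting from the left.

Parse right to left into iambic (σˈσ) feet: ma: (klo:m.ˈke) (bar.ˈbo) (frep.ˈdu) (rag.ˈre:). Syllable 1 is left unfooted.
Foot heads (stressed positions): 3, 5, 7, 9.
End Rule Leftmost: primary stress on the leftmost head = syllable 3.
Primary stress: syllable 3 → ma:.klo:m.ˈke.bar.bo.frep.du.rag.re:.

3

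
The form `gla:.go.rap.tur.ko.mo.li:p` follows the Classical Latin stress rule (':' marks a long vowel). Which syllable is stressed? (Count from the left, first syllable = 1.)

Classical Latin: stress the penult if heavy (long vowel or closed), else the antepenult.
Weights: 5 ko L, 6 mo L, 7 li:p H.
The penult (syllable 6, mo) is light, so stress falls on the antepenult (syllable 5, ko).
Stress on syllable 5: gla:.go.rap.tur.ˈko.mo.li:p.

5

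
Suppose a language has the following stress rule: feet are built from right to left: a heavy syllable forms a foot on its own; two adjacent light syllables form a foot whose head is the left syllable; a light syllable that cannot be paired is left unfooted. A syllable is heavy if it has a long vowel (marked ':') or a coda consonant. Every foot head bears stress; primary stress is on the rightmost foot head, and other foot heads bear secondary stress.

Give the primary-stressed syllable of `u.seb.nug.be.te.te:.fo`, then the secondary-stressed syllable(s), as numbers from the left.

Weights: 1 u L, 2 seb H, 3 nug H, 4 be L, 5 te L, 6 te: H, 7 fo L.
Parse right to left (heavy = foot alone; LL = one foot; stranded L unfooted): u (ˈseb) (ˈnug) (ˈbe.te) (ˈte:) fo.
Foot heads: 2, 3, 4, 6.
Primary stress on the rightmost head = syllable 6.
Secondary stress on 2, 3, 4: u.ˌseb.ˌnug.ˌbe.te.ˈte:.fo.

primary 6, secondary 2, 3, 4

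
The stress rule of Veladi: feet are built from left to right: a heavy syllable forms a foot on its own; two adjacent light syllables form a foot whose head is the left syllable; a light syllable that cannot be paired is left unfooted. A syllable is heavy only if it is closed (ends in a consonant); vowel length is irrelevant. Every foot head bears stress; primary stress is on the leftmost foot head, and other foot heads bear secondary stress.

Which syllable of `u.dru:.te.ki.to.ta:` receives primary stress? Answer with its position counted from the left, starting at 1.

1

Weights: 1 u L, 2 dru: L, 3 te L, 4 ki L, 5 to L, 6 ta: L.
Parse left to right (heavy = foot alone; LL = one foot; stranded L unfooted): (ˈu.dru:) (ˈte.ki) (ˈto.ta:).
Foot heads: 1, 3, 5.
Primary stress on the leftmost head = syllable 1.
Primary stress: syllable 1 → ˈu.dru:.te.ki.to.ta:.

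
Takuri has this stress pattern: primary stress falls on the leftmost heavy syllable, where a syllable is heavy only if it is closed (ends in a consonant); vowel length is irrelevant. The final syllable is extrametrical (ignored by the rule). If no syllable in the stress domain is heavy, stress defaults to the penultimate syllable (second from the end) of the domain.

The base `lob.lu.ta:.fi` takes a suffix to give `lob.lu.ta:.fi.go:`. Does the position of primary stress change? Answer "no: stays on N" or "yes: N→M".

no: stays on 1

Base `lob.lu.ta:.fi` (4 syllables):
  The final syllable (4, fi) is extrametrical; the stress domain is syllables 1–3.
  Weights: 1 lob H, 2 lu L, 3 ta: L.
  Heavy syllables in the domain: 1. The leftmost is syllable 1 (lob).
  → primary stress on syllable 1.
Suffixed `lob.lu.ta:.fi.go:` (5 syllables):
  The final syllable (5, go:) is extrametrical; the stress domain is syllables 1–4.
  Weights: 1 lob H, 2 lu L, 3 ta: L, 4 fi L.
  Heavy syllables in the domain: 1. The leftmost is syllable 1 (lob).
  → primary stress on syllable 1.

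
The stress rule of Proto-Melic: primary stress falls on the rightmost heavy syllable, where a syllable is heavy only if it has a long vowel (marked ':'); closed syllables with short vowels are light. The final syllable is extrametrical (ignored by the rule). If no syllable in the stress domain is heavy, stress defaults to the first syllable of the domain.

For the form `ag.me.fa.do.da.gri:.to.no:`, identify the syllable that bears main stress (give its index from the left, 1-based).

The final syllable (8, no:) is extrametrical; the stress domain is syllables 1–7.
Weights: 1 ag L, 2 me L, 3 fa L, 4 do L, 5 da L, 6 gri: H, 7 to L.
Heavy syllables in the domain: 6. The rightmost is syllable 6 (gri:).
Primary stress: syllable 6 → ag.me.fa.do.da.ˈgri:.to.no:.

6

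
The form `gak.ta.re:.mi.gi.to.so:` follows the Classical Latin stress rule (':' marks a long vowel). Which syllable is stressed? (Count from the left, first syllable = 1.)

Classical Latin: stress the penult if heavy (long vowel or closed), else the antepenult.
Weights: 5 gi L, 6 to L, 7 so: H.
The penult (syllable 6, to) is light, so stress falls on the antepenult (syllable 5, gi).
Stress on syllable 5: gak.ta.re:.mi.ˈgi.to.so:.

5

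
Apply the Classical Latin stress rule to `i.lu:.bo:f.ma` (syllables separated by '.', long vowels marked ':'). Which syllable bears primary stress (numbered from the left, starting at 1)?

3

Classical Latin: stress the penult if heavy (long vowel or closed), else the antepenult.
Weights: 2 lu: H, 3 bo:f H, 4 ma L.
The penult (syllable 3, bo:f) is heavy, so it takes stress.
Stress on syllable 3: i.lu:.ˈbo:f.ma.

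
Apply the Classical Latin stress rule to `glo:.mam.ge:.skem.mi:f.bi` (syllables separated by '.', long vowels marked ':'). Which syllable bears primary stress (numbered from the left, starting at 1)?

5

Classical Latin: stress the penult if heavy (long vowel or closed), else the antepenult.
Weights: 4 skem H, 5 mi:f H, 6 bi L.
The penult (syllable 5, mi:f) is heavy, so it takes stress.
Stress on syllable 5: glo:.mam.ge:.skem.ˈmi:f.bi.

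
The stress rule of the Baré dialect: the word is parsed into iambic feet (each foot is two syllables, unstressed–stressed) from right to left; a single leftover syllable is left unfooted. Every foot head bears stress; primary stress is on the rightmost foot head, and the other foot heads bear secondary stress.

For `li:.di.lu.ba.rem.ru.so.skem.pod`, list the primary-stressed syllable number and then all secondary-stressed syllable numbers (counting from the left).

Parse right to left into iambic (σˈσ) feet: li: (di.ˈlu) (ba.ˈrem) (ru.ˈso) (skem.ˈpod). Syllable 1 is left unfooted.
Foot heads (stressed positions): 3, 5, 7, 9.
End Rule Rightmost: primary stress on the rightmost head = syllable 9.
Secondary stress on 3, 5, 7: li:.di.ˌlu.ba.ˌrem.ru.ˌso.skem.ˈpod.

primary 9, secondary 3, 5, 7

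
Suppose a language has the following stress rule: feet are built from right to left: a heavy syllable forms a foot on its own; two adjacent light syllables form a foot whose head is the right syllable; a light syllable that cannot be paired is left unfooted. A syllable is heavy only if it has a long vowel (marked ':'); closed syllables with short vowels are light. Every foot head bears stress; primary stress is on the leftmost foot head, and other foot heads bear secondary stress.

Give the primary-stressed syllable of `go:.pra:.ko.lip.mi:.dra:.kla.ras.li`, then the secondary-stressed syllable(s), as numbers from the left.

primary 1, secondary 2, 4, 5, 6, 9

Weights: 1 go: H, 2 pra: H, 3 ko L, 4 lip L, 5 mi: H, 6 dra: H, 7 kla L, 8 ras L, 9 li L.
Parse right to left (heavy = foot alone; LL = one foot; stranded L unfooted): (ˈgo:) (ˈpra:) (ko.ˈlip) (ˈmi:) (ˈdra:) kla (ras.ˈli).
Foot heads: 1, 2, 4, 5, 6, 9.
Primary stress on the leftmost head = syllable 1.
Secondary stress on 2, 4, 5, 6, 9: ˈgo:.ˌpra:.ko.ˌlip.ˌmi:.ˌdra:.kla.ras.ˌli.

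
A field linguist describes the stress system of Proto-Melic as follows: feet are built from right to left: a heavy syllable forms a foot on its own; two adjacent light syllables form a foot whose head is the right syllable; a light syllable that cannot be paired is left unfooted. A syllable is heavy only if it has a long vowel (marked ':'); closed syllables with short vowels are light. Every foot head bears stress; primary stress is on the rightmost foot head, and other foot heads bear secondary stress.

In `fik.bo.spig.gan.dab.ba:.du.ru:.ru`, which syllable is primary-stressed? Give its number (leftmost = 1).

Weights: 1 fik L, 2 bo L, 3 spig L, 4 gan L, 5 dab L, 6 ba: H, 7 du L, 8 ru: H, 9 ru L.
Parse right to left (heavy = foot alone; LL = one foot; stranded L unfooted): fik (bo.ˈspig) (gan.ˈdab) (ˈba:) du (ˈru:) ru.
Foot heads: 3, 5, 6, 8.
Primary stress on the rightmost head = syllable 8.
Primary stress: syllable 8 → fik.bo.spig.gan.dab.ba:.du.ˈru:.ru.

8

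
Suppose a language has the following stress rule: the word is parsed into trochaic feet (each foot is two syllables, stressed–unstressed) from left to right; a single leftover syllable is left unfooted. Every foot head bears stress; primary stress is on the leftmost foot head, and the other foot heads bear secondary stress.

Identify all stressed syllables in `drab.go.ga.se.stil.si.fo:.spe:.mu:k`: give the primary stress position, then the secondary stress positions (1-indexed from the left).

primary 1, secondary 3, 5, 7

Parse left to right into trochaic (ˈσσ) feet: (ˈdrab.go) (ˈga.se) (ˈstil.si) (ˈfo:.spe:) mu:k. Syllable 9 is left unfooted.
Foot heads (stressed positions): 1, 3, 5, 7.
End Rule Leftmost: primary stress on the leftmost head = syllable 1.
Secondary stress on 3, 5, 7: ˈdrab.go.ˌga.se.ˌstil.si.ˌfo:.spe:.mu:k.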